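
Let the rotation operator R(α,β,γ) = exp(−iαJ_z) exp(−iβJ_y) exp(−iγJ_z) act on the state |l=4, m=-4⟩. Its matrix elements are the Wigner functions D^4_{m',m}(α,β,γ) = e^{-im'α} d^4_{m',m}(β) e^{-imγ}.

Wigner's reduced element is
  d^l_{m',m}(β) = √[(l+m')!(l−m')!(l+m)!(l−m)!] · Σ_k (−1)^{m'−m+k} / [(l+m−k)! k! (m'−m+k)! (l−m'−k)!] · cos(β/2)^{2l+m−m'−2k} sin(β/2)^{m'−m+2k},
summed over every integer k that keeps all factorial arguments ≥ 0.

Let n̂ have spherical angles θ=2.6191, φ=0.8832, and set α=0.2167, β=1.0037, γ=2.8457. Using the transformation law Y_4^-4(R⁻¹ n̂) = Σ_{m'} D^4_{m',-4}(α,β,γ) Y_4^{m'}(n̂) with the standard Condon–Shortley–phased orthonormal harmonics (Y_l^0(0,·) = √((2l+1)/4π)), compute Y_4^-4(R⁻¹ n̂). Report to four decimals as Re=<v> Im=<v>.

Re=-0.3286 Im=-0.2721

Need the full column D^4_{m',-4} for m'=−4..4 at α=0.2167, β=1.0037, γ=2.8457.
cos(β/2)=0.876694, sin(β/2)=0.481048
d^4_{-4,-4}: single k=0 term ⇒ +0.348967;  D = +0.331605-0.108703i
d^4_{-3,-4}: single k=0 term ⇒ -0.541590;  D = -0.466334+0.275412i
d^4_{-2,-4}: single k=0 term ⇒ +0.555962;  D = +0.406726-0.379034i
d^4_{-1,-4}: single k=0 term ⇒ -0.431420;  D = -0.244994+0.355107i
d^4_{0,-4}: single k=0 term ⇒ +0.264665;  D = +0.099943-0.245069i
d^4_{1,-4}: single k=0 term ⇒ -0.129892;  D = -0.022043+0.128008i
d^4_{2,-4}: single k=0 term ⇒ +0.050397;  D = -0.002326-0.050344i
d^4_{3,-4}: single k=0 term ⇒ -0.014781;  D = +0.003841+0.014274i
d^4_{4,-4}: single k=0 term ⇒ +0.002868;  D = -0.001323-0.002544i
Y_4^{m'}(θ=2.6191,φ=0.8832) and Σ D·Y over m':
  (+0.3316-0.1087i)·(-0.0254+0.0105i)  (-0.4663+0.2754i)·(+0.1188+0.0637i)  (+0.4067-0.3790i)·(-0.0689-0.3479i)  (-0.2450+0.3551i)·(-0.2930+0.3568i)  (+0.0999-0.2451i)·(+0.0221+0.0000i)  (-0.0220+0.1280i)·(+0.2930+0.3568i)  (-0.0023-0.0503i)·(-0.0689+0.3479i)  (+0.0038+0.0143i)·(-0.1188+0.0637i)  (-0.0013-0.0025i)·(-0.0254-0.0105i)
Y_4^-4(R⁻¹ n̂) = -0.328623-0.272061i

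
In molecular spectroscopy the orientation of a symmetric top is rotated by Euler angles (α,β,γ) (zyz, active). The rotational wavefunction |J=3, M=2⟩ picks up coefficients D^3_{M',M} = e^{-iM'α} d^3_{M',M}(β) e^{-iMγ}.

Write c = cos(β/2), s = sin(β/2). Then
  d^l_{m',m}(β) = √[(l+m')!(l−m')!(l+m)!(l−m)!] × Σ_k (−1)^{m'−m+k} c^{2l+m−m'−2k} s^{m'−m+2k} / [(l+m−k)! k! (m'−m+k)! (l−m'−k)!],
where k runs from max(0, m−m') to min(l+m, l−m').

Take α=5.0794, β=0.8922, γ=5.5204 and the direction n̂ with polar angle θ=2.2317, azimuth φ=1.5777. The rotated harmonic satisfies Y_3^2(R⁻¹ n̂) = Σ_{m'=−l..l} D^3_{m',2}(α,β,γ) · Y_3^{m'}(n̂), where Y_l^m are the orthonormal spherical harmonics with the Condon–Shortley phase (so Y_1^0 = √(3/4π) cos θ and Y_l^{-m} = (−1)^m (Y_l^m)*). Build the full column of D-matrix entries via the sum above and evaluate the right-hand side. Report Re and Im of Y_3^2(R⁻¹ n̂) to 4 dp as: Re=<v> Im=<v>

Re=0.0111 Im=0.0753

Need the full column D^3_{m',2} for m'=−3..3 at α=5.0794, β=0.8922, γ=5.5204.
cos(β/2)=0.902137, sin(β/2)=0.431450
d^3_{-3,2}: single k=5 term ⇒ +0.033037;  D = -0.016272-0.028752i
d^3_{-2,2}: k∈[4..5] ⇒ +0.141006 -0.006450 = +0.134556;  D = +0.085525-0.103879i
d^3_{-1,2}: k∈[3..4] ⇒ +0.372941 -0.042651 = +0.330290;  D = +0.313337+0.104458i
d^3_{0,2}: k∈[2..3] ⇒ +0.675323 -0.154465 = +0.520859;  D = +0.023548+0.520326i
d^3_{1,2}: k∈[1..2] ⇒ +0.815253 -0.372941 = +0.442312;  D = -0.405259+0.177217i
d^3_{2,2}: k∈[0..1] ⇒ +0.539056 -0.616483 = -0.077427;  D = +0.054411+0.055085i
d^3_{3,2}: single k=0 term ⇒ -0.631492;  D = -0.260111+0.575434i
Y_3^{m'}(θ=2.2317,φ=1.5777) and Σ D·Y over m':
  (-0.0163-0.0288i)·(+0.0043+0.2052i)  (+0.0855-0.1039i)·(+0.3909-0.0054i)  (+0.3133+0.1045i)·(-0.0016-0.2255i)  (+0.0235+0.5203i)·(+0.2557+0.0000i)  (-0.4053+0.1772i)·(+0.0016-0.2255i)  (+0.0544+0.0551i)·(+0.3909+0.0054i)  (-0.2601+0.5754i)·(-0.0043+0.2052i)
Y_3^2(R⁻¹ n̂) = +0.011113+0.075334i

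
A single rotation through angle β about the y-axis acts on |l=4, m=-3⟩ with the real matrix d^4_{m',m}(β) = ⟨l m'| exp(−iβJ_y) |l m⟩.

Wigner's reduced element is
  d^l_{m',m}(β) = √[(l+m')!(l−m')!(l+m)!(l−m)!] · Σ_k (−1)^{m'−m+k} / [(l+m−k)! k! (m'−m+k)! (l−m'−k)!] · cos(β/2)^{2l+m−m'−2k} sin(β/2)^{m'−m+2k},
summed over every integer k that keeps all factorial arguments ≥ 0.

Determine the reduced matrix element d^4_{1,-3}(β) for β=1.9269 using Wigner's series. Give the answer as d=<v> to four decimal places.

d=-0.1546

d^4_{1,-3}(β=1.9269) via Wigner's sum:
Half-angle: c=0.570690, s=0.821165. N=√(120·6·1·5040)=1904.940944
k: max(0,(-3)−(1))=0 … min(4+(-3),4−(1))=1
  k=0: (−1)^4·1904.9409/(144)·0.5707^4·0.8212^4 = +0.638034
  k=1: (−1)^5·1904.9409/(240)·0.5707^2·0.8212^6 = -0.792602
d^4_{1,-3}(1.9269) = +0.638034 -0.792602 = -0.154568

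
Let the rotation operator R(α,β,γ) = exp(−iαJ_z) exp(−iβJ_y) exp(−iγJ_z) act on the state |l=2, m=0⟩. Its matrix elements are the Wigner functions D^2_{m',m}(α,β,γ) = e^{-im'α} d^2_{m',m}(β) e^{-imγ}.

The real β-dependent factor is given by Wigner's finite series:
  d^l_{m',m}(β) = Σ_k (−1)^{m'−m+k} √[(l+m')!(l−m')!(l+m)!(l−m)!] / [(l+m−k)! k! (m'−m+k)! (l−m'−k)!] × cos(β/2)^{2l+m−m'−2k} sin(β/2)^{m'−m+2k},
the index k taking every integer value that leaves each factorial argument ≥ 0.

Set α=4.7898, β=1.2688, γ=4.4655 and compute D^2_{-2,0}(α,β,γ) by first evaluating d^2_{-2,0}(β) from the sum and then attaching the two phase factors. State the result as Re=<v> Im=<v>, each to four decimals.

First d^2_{-2,0}(β=1.2688), then the phase factors e^{-i(-2)α} and e^{-i(0)γ}:
c=cos(1.2688/2)=0.805427, s=sin(1.2688/2)=0.592694; N=√[1·24·2·2]=9.797959
The bounds max(0,m−m')=2 and min(l+m,l−m')=2 give 1 term
  k=2: (−1)^0·9.7980/(4)·0.8054^2·0.5927^2 = +0.558200
d^2_{-2,0}(1.2688) = +0.558200
Attach z-rotation phases: D = e^{-i(-2)(4.7898)}·(+0.558200)·e^{-i(0)(4.4655)} = -0.551524-0.086077i

Re=-0.5515 Im=-0.0861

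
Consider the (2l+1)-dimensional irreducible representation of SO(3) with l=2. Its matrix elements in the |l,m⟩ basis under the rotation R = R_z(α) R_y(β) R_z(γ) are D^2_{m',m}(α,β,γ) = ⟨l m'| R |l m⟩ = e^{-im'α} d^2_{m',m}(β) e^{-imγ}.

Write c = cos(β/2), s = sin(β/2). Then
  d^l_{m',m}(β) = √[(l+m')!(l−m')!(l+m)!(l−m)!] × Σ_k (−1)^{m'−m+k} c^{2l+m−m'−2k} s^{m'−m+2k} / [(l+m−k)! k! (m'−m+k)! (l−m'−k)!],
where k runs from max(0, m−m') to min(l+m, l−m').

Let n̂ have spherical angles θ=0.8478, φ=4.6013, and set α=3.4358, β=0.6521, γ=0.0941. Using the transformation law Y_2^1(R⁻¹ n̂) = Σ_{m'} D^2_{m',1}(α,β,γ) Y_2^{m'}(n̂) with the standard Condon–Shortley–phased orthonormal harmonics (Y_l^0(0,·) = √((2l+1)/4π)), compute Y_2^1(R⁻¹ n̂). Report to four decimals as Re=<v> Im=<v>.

Re=0.0551 Im=-0.3823

Need the full column D^2_{m',1} for m'=−2..2 at α=3.4358, β=0.6521, γ=0.0941.
cos(β/2)=0.947315, sin(β/2)=0.320304
d^2_{-2,1}: single k=3 term ⇒ +0.062260;  D = +0.054807+0.029538i
d^2_{-1,1}: k∈[2..3] ⇒ +0.276206 -0.010526 = +0.265681;  D = -0.260379-0.052811i
d^2_{0,1}: k∈[1..2] ⇒ +0.666992 -0.076253 = +0.590739;  D = +0.588126-0.055507i
d^2_{1,1}: k∈[0..1] ⇒ +0.805337 -0.276206 = +0.529130;  D = -0.489737+0.200341i
d^2_{2,1}: single k=0 term ⇒ -0.544597;  D = -0.422601+0.343502i
Y_2^{m'}(θ=0.8478,φ=4.6013) and Σ D·Y over m':
  (+0.0548+0.0295i)·(-0.2118-0.0479i)  (-0.2604-0.0528i)·(-0.0425+0.3809i)  (+0.5881-0.0555i)·(+0.0988+0.0000i)  (-0.4897+0.2003i)·(+0.0425+0.3809i)  (-0.4226+0.3435i)·(-0.2118+0.0479i)
Y_2^1(R⁻¹ n̂) = +0.055058-0.382325i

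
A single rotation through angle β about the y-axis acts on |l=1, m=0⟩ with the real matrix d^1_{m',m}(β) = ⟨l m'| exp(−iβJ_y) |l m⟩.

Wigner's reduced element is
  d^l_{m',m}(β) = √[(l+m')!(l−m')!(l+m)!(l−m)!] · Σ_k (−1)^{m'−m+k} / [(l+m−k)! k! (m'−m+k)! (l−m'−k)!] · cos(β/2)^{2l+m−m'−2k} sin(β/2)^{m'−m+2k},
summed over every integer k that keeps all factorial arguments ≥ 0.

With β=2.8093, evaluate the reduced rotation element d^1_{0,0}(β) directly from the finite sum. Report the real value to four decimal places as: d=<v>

d^1_{0,0}(β=2.8093) via Wigner's sum:
c=cos(2.8093/2)=0.165383, s=sin(2.8093/2)=0.986229; N=√[1·1·1·1]=1.000000
k∈{0,1} keeps every argument non-negative
  k=0: (−1)^0·1.0000/(1)·0.1654^2·0.9862^0 = +0.027352
  k=1: (−1)^1·1.0000/(1)·0.1654^0·0.9862^2 = -0.972648
d^1_{0,0}(2.8093) = +0.027352 -0.972648 = -0.945297

d=-0.9453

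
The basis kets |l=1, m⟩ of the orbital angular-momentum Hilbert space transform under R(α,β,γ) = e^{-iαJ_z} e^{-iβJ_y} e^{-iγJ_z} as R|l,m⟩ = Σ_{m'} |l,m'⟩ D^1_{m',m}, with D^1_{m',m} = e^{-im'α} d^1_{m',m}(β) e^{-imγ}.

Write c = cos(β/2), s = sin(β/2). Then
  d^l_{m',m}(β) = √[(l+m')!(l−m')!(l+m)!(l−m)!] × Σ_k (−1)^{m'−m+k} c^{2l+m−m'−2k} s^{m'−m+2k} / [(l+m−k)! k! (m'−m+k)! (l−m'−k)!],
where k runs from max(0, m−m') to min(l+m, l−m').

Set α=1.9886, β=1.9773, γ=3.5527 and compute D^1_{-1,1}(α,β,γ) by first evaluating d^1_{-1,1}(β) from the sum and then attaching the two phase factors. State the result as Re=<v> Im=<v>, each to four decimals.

Re=0.0047 Im=-0.6977

Split into d^1_{-1,1}(β=1.9773) × two z-phases.
With c≡cos(β/2)=0.549818 and s≡sin(β/2)=0.835284, N=[1·2·2·1]^{1/2}=2.000000
k∈{2} keeps every argument non-negative
  k=2: (−1)^0·2.0000/(2)·0.5498^0·0.8353^2 = +0.697700
d^1_{-1,1}(1.9773) = +0.697700
Phases: e^{-i·(-1)·1.9886}=-0.405754+0.913982i, e^{-i·(1)·3.5527}=-0.916679+0.399625i ⇒ D=+0.004672-0.697685i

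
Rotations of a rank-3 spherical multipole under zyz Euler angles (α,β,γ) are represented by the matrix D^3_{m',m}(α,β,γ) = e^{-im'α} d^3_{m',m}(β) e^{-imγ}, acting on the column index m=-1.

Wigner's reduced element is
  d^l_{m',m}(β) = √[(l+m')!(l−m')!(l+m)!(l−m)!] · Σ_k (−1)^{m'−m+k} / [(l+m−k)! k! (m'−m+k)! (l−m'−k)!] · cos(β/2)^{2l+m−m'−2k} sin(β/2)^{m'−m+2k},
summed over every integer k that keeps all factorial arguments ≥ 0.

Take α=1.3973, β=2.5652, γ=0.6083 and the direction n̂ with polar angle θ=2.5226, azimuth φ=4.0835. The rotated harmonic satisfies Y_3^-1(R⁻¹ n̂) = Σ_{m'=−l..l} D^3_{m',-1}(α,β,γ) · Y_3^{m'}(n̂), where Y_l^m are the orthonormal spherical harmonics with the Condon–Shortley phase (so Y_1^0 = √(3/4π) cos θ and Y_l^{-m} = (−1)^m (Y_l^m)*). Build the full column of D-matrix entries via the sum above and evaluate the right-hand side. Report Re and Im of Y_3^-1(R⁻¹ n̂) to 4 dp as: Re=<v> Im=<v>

Need the full column D^3_{m',-1} for m'=−3..3 at α=1.3973, β=2.5652, γ=0.6083.
cos(β/2)=0.284223, sin(β/2)=0.958758
d^3_{-3,-1}: single k=2 term ⇒ +0.023233;  D = +0.002037-0.023143i
d^3_{-2,-1}: k∈[1..2] ⇒ +0.005624 -0.127978 = -0.122355;  D = +0.118201+0.031610i
d^3_{-1,-1}: k∈[0..2] ⇒ +0.000527 -0.047990 +0.409550 = +0.362088;  D = -0.152523+0.328396i
d^3_{0,-1}: k∈[0..2] ⇒ -0.006160 +0.210290 -0.797619 = -0.593490;  D = -0.487030-0.339163i
d^3_{1,-1}: k∈[0..2] ⇒ +0.035992 -0.546067 +0.776702 = +0.266627;  D = +0.187853-0.189212i
d^3_{2,-1}: k∈[0..1] ⇒ -0.127978 +0.728123 = +0.600145;  D = -0.346506-0.490008i
d^3_{3,-1}: single k=0 term ⇒ +0.264363;  D = -0.238957+0.113083i
Y_3^{m'}(θ=2.5226,φ=4.0835) and Σ D·Y over m':
  (+0.0020-0.0231i)·(+0.0775+0.0253i)  (+0.1182+0.0316i)·(+0.0863+0.2666i)  (-0.1525+0.3284i)·(-0.2555+0.3513i)  (-0.4870-0.3392i)·(-0.0963+0.0000i)  (+0.1879-0.1892i)·(+0.2555+0.3513i)  (-0.3465-0.4900i)·(+0.0863-0.2666i)  (-0.2390+0.1131i)·(-0.0775+0.0253i)
Y_3^-1(R⁻¹ n̂) = -0.057398-0.019423i

Re=-0.0574 Im=-0.0194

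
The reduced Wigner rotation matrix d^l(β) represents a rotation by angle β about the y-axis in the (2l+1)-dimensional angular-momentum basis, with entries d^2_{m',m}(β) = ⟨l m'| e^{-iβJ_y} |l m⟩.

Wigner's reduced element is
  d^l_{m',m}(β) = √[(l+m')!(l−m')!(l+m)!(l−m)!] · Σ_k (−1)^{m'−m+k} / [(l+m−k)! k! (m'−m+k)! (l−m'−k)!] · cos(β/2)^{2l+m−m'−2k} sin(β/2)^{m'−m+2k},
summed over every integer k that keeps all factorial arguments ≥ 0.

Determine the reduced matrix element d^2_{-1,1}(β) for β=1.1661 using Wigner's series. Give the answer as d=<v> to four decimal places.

d^2_{-1,1}(β=1.1661) via Wigner's sum:
Half-angle: c=0.834787, s=0.550573. N=√(1·6·6·1)=6.000000
The bounds max(0,m−m')=2 and min(l+m,l−m')=3 give 2 terms
  k=2: (−1)^0·6.0000/(2)·0.8348^2·0.5506^2 = +0.633727
  k=3: (−1)^1·6.0000/(6)·0.8348^0·0.5506^4 = -0.091888
d^2_{-1,1}(1.1661) = +0.633727 -0.091888 = +0.541839

d=0.5418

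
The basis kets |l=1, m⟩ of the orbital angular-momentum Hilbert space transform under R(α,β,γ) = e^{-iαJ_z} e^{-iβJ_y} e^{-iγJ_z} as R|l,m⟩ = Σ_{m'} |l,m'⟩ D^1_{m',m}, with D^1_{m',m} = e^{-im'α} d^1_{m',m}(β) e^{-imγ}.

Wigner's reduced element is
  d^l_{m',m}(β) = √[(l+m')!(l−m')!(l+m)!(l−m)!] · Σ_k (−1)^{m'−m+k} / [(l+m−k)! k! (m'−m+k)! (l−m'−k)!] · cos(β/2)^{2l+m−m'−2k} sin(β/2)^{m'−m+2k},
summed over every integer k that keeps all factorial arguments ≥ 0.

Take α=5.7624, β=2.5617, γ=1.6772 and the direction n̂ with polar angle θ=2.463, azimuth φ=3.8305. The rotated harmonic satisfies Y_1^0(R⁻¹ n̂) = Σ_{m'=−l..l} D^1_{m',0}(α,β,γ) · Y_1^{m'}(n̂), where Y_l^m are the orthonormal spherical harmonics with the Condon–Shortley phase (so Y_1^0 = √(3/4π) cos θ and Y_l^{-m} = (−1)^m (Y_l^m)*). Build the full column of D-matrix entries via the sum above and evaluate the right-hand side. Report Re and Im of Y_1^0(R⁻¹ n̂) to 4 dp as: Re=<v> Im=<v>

Re=0.2588 Im=0.0000

Need the full column D^1_{m',0} for m'=−1..1 at α=5.7624, β=2.5617, γ=1.6772.
cos(β/2)=0.285901, sin(β/2)=0.958259
d^1_{-1,0}: single k=1 term ⇒ +0.387448;  D = +0.336083-0.192779i
d^1_{0,0}: k∈[0..1] ⇒ +0.081739 -0.918261 = -0.836521;  D = -0.836521+0.000000i
d^1_{1,0}: single k=0 term ⇒ -0.387448;  D = -0.336083-0.192779i
Y_1^{m'}(θ=2.463,φ=3.8305) and Σ D·Y over m':
  (+0.3361-0.1928i)·(-0.1674+0.1379i)  (-0.8365+0.0000i)·(-0.3804+0.0000i)  (-0.3361-0.1928i)·(+0.1674+0.1379i)
Y_1^0(R⁻¹ n̂) = +0.258803+0.000000i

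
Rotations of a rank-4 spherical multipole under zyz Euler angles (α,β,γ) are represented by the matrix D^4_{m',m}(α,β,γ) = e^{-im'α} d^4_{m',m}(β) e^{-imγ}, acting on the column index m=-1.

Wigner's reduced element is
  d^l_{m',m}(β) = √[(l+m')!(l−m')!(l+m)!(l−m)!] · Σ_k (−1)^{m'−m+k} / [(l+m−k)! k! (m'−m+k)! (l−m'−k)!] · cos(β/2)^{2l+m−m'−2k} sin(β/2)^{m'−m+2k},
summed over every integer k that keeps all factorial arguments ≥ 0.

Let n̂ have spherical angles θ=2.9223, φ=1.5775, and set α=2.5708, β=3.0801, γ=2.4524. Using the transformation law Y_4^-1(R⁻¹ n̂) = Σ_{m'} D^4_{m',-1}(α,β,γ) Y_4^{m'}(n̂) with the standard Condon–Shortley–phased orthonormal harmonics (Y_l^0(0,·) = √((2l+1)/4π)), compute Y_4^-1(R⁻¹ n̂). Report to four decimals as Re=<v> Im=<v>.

Need the full column D^4_{m',-1} for m'=−4..4 at α=2.5708, β=3.0801, γ=2.4524.
cos(β/2)=0.030741, sin(β/2)=0.999527
d^4_{-4,-1}: single k=3 term ⇒ +0.000000;  D = +0.000000+0.000000i
d^4_{-3,-1}: k∈[2..3] ⇒ +0.000000 -0.000012 = -0.000012;  D = +0.000009+0.000008i
d^4_{-2,-1}: k∈[1..3] ⇒ +0.000000 -0.000001 +0.000410 = +0.000409;  D = +0.000105+0.000396i
d^4_{-1,-1}: k∈[0..3] ⇒ +0.000000 -0.000000 +0.000027 -0.009424 = -0.009397;  D = -0.002874+0.008947i
d^4_{0,-1}: k∈[0..3] ⇒ -0.000000 +0.000001 -0.000778 +0.137026 = +0.136249;  D = -0.105151+0.086643i
d^4_{1,-1}: k∈[0..3] ⇒ +0.000000 -0.000027 +0.014135 -0.996225 = -0.982117;  D = -0.975241+0.116011i
d^4_{2,-1}: k∈[0..2] ⇒ -0.000000 +0.000615 -0.129994 = -0.129380;  D = +0.116365+0.056554i
d^4_{3,-1}: k∈[0..1] ⇒ +0.000012 -0.007480 = -0.007468;  D = -0.003888-0.006376i
d^4_{4,-1}: single k=0 term ⇒ -0.000217;  D = -0.000005+0.000217i
Y_4^{m'}(θ=2.9223,φ=1.5775) and Σ D·Y over m':
  (+0.0000+0.0000i)·(+0.0010-0.0000i)  (+0.0000+0.0000i)·(-0.0003-0.0126i)  (+0.0001+0.0004i)·(-0.0897+0.0012i)  (-0.0029+0.0089i)·(+0.0025+0.3685i)  (-0.1052+0.0866i)·(+0.6543+0.0000i)  (-0.9752+0.1160i)·(-0.0025+0.3685i)  (+0.1164+0.0566i)·(-0.0897-0.0012i)  (-0.0039-0.0064i)·(+0.0003-0.0126i)  (-0.0000+0.0002i)·(+0.0010+0.0000i)
Y_4^-1(R⁻¹ n̂) = -0.122915-0.309227i

Re=-0.1229 Im=-0.3092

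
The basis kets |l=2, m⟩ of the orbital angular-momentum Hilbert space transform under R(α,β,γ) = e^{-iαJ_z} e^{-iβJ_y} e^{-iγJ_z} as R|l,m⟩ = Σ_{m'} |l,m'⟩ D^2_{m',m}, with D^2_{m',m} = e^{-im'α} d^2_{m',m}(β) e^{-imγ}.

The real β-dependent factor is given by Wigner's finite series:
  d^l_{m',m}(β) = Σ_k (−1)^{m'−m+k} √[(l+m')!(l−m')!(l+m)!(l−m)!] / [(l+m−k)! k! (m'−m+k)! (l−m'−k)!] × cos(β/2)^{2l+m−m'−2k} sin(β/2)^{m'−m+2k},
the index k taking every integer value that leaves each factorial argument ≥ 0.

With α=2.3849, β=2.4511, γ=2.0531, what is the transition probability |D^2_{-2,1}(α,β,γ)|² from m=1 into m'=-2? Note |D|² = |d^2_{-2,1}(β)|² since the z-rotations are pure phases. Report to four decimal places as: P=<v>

P=0.3181

D^2_{-2,1}(2.3849,2.4511,2.0531) = e^{-i·-2·2.3849}·d^2_{-2,1}(2.4511)·e^{-i·1·2.0531}. Compute d first:
c=cos(2.4511/2)=0.338428, s=sin(2.4511/2)=0.940992; N=√[1·24·6·1]=12.000000
The bounds max(0,m−m')=3 and min(l+m,l−m')=3 give 1 term
  k=3: (−1)^0·12.0000/(6)·0.3384^1·0.9410^3 = +0.563969
d^2_{-2,1}(2.4511) = +0.563969
|D^2_{-2,1}|² = |d^2_{-2,1}(β)|² = (+0.563969)² = 0.318060 (the z-rotation phases have unit modulus)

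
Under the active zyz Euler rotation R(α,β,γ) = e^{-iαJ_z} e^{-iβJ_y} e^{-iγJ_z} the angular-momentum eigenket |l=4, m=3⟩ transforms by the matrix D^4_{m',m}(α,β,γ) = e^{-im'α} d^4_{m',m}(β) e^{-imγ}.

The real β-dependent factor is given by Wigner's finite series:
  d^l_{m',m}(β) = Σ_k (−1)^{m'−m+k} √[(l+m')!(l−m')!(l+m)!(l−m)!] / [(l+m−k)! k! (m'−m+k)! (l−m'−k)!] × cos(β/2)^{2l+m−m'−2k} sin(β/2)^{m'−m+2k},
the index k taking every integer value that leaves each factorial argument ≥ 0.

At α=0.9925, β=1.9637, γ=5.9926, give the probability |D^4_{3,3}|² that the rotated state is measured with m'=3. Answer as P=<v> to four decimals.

P=0.0177

First d^4_{3,3}(β=1.9637), then the phase factors e^{-i(3)α} and e^{-i(3)γ}:
c=cos(1.9637/2)=0.555485, s=sin(1.9637/2)=0.831526; N=√[5040·1·5040·1]=5040.000000
Admissible k: 0..1 (factorial args all ≥0)
  k=0: (−1)^0·5040.0000/(5040)·0.5555^8·0.8315^0 = +0.009065
  k=1: (−1)^1·5040.0000/(720)·0.5555^6·0.8315^2 = -0.142195
d^4_{3,3}(1.9637) = +0.009065 -0.142195 = -0.133130
|D^4_{3,3}|² = |d^4_{3,3}(β)|² = (-0.133130)² = 0.017724 (the z-rotation phases have unit modulus)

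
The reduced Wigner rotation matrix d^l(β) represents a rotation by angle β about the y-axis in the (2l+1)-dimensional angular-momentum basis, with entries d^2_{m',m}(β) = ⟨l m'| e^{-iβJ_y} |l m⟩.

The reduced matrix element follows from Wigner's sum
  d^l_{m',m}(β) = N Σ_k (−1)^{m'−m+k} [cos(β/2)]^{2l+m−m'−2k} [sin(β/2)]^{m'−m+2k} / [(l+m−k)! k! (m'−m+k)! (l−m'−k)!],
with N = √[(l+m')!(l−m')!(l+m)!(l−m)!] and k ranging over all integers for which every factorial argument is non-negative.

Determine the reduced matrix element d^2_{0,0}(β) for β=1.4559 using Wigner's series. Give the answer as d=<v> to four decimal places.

d^2_{0,0}(β=1.4559) via Wigner's sum:
Half-angle: c=0.746540, s=0.665341. N=√(2·2·2·2)=4.000000
k: max(0,(0)−(0))=0 … min(2+(0),2−(0))=2
  k=0: (−1)^0·4.0000/(4)·0.7465^4·0.6653^0 = +0.310608
  k=1: (−1)^1·4.0000/(1)·0.7465^2·0.6653^2 = -0.986857
  k=2: (−1)^2·4.0000/(4)·0.7465^0·0.6653^4 = +0.195964
d^2_{0,0}(1.4559) = +0.310608 -0.986857 +0.195964 = -0.480285

d=-0.4803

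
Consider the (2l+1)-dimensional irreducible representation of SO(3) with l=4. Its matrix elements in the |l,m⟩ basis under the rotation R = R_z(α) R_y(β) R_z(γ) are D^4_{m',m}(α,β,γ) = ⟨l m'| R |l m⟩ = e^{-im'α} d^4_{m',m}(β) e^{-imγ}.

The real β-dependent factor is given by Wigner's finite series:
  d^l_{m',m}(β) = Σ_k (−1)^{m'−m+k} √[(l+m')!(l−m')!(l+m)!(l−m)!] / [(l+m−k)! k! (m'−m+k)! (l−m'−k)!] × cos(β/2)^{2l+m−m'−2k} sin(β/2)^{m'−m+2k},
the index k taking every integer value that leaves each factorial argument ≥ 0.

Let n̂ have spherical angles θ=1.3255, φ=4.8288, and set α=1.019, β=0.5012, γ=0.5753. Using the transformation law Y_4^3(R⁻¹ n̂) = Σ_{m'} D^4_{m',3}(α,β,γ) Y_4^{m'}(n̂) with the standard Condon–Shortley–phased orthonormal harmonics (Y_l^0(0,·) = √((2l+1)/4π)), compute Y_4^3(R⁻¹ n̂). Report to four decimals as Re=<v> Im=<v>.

Need the full column D^4_{m',3} for m'=−4..4 at α=1.019, β=0.5012, γ=0.5753.
cos(β/2)=0.968764, sin(β/2)=0.247985
d^4_{-4,3}: single k=7 term ⇒ +0.000158;  D = -0.000111+0.000112i
d^4_{-3,3}: k∈[6..7] ⇒ +0.001528 -0.000014 = +0.001514;  D = +0.000359+0.001470i
d^4_{-2,3}: k∈[5..6] ⇒ +0.009571 -0.000209 = +0.009362;  D = +0.008910+0.002875i
d^4_{-1,3}: k∈[4..5] ⇒ +0.044065 -0.001732 = +0.042333;  D = +0.032189-0.027494i
d^4_{0,3}: k∈[3..4] ⇒ +0.153968 -0.010089 = +0.143879;  D = -0.022227-0.142152i
d^4_{1,3}: k∈[2..3] ⇒ +0.403487 -0.044065 = +0.359422;  D = -0.331511-0.138870i
d^4_{2,3}: k∈[1..2] ⇒ +0.743045 -0.146067 = +0.596978;  D = -0.485066+0.347985i
d^4_{3,3}: k∈[0..1] ⇒ +0.775788 -0.355842 = +0.419946;  D = +0.029586+0.418903i
d^4_{4,3}: single k=0 term ⇒ -0.561689;  D = -0.497882-0.260017i
Y_4^{m'}(θ=1.3255,φ=4.8288) and Σ D·Y over m':
  (-0.0001+0.0001i)·(+0.3502-0.1760i)  (+0.0004+0.0015i)·(-0.0949-0.2607i)  (+0.0089+0.0029i)·(+0.1799-0.0426i)  (+0.0322-0.0275i)·(-0.0335-0.2864i)  (-0.0222-0.1422i)·(+0.1431+0.0000i)  (-0.3315-0.1389i)·(+0.0335-0.2864i)  (-0.4851+0.3480i)·(+0.1799+0.0426i)  (+0.0296+0.4189i)·(+0.0949-0.2607i)  (-0.4979-0.2600i)·(+0.3502+0.1760i)
Y_4^3(R⁻¹ n̂) = -0.179591-0.043075i

Re=-0.1796 Im=-0.0431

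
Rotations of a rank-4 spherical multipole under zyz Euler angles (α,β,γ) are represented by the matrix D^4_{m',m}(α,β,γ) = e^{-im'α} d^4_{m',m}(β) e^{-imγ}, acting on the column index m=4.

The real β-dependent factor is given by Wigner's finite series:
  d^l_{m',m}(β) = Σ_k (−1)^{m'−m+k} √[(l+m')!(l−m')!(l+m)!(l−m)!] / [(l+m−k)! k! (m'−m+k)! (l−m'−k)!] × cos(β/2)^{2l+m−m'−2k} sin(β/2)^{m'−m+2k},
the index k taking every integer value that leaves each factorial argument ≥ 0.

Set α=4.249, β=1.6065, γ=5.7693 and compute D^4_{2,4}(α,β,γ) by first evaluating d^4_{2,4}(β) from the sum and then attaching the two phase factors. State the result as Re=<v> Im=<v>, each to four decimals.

Split into d^4_{2,4}(β=1.6065) × two z-phases.
With c≡cos(β/2)=0.694372 and s≡sin(β/2)=0.719617, N=[720·2·40320·1]^{1/2}=7619.763776
k∈{2} keeps every argument non-negative
  k=2: (−1)^0·7619.7638/(1440)·0.6944^6·0.7196^2 = +0.307138
d^4_{2,4}(1.6065) = +0.307138
Phases: e^{-i·(2)·4.249}=-0.600414-0.799690i, e^{-i·(4)·5.7693}=-0.465983+0.884794i ⇒ D=+0.303250-0.048712i

Re=0.3033 Im=-0.0487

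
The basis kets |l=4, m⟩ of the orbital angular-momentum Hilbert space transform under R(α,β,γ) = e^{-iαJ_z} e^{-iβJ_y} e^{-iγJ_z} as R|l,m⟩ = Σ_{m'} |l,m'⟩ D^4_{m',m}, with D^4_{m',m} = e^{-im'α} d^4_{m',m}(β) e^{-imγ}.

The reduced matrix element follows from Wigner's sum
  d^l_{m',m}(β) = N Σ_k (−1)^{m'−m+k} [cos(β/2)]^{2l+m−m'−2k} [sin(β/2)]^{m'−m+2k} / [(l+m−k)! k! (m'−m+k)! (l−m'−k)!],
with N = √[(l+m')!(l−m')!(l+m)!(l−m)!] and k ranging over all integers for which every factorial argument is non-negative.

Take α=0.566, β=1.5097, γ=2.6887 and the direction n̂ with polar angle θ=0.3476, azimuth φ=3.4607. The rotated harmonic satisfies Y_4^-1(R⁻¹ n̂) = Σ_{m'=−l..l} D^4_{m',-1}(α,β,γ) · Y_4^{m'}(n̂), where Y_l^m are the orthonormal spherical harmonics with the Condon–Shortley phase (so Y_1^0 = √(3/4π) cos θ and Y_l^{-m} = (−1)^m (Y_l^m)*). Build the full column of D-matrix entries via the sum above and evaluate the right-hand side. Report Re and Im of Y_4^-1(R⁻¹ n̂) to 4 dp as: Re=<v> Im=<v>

Re=0.2871 Im=-0.1101

Need the full column D^4_{m',-1} for m'=−4..4 at α=0.566, β=1.5097, γ=2.6887.
cos(β/2)=0.728374, sin(β/2)=0.685179
d^4_{-4,-1}: single k=3 term ⇒ +0.493492;  D = +0.117453-0.479311i
d^4_{-3,-1}: k∈[2..3] ⇒ +0.556425 -0.820644 = -0.264219;  D = +0.084540+0.250329i
d^4_{-2,-1}: k∈[1..3] ⇒ +0.316172 -1.398918 +0.825278 = -0.257468;  D = +0.200345+0.161715i
d^4_{-1,-1}: k∈[0..3] ⇒ +0.079220 -1.051545 +1.861046 -0.548953 = +0.339769;  D = -0.337597-0.038348i
d^4_{0,-1}: k∈[0..3] ⇒ -0.333274 +1.769507 -1.565856 +0.230940 = +0.101318;  D = -0.091103+0.044333i
d^4_{1,-1}: k∈[0..3] ⇒ +0.701030 -1.861046 +0.823429 -0.048577 = -0.385164;  D = +0.201945-0.327978i
d^4_{2,-1}: k∈[0..2] ⇒ -0.932612 +1.237917 -0.219089 = +0.086216;  D = +0.001215+0.086208i
d^4_{3,-1}: k∈[0..1] ⇒ +0.820644 -0.435718 = +0.384926;  D = +0.210980+0.321956i
d^4_{4,-1}: single k=0 term ⇒ -0.436696;  D = -0.397901-0.179940i
Y_4^{m'}(θ=0.3476,φ=3.4607) and Σ D·Y over m':
  (+0.1175-0.4793i)·(+0.0017-0.0057i)  (+0.0845+0.2503i)·(-0.0268+0.0380i)  (+0.2003+0.1617i)·(+0.1617-0.1200i)  (-0.3376-0.0383i)·(-0.4586+0.1515i)  (-0.0911+0.0443i)·(+0.4051+0.0000i)  (+0.2019-0.3280i)·(+0.4586+0.1515i)  (+0.0012+0.0862i)·(+0.1617+0.1200i)  (+0.2110+0.3220i)·(+0.0268+0.0380i)  (-0.3979-0.1799i)·(+0.0017+0.0057i)
Y_4^-1(R⁻¹ n̂) = +0.287123-0.110132i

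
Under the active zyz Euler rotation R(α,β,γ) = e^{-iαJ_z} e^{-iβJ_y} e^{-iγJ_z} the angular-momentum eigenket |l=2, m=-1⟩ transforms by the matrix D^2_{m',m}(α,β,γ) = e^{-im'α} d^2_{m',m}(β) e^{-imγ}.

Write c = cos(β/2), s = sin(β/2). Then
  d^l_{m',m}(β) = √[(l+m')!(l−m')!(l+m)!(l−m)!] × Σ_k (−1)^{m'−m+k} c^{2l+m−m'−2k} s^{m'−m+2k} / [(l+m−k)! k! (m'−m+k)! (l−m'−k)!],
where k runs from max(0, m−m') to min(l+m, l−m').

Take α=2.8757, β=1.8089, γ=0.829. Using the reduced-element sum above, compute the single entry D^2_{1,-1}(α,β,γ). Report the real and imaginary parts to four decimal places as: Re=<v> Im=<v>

Re=-0.1496 Im=-0.2902

Split into d^2_{1,-1}(β=1.8089) × two z-phases.
With c≡cos(β/2)=0.618118 and s≡sin(β/2)=0.786085, N=[6·1·1·6]^{1/2}=6.000000
Admissible k: 0..1 (factorial args all ≥0)
  k=0: (−1)^2·6.0000/(2)·0.6181^2·0.7861^2 = +0.708277
  k=1: (−1)^3·6.0000/(6)·0.6181^0·0.7861^4 = -0.381838
d^2_{1,-1}(1.8089) = +0.708277 -0.381838 = +0.326440
Phases: e^{-i·(1)·2.8757}=-0.964858-0.262771i, e^{-i·(-1)·0.829}=+0.675613+0.737256i ⇒ D=-0.149556-0.290166i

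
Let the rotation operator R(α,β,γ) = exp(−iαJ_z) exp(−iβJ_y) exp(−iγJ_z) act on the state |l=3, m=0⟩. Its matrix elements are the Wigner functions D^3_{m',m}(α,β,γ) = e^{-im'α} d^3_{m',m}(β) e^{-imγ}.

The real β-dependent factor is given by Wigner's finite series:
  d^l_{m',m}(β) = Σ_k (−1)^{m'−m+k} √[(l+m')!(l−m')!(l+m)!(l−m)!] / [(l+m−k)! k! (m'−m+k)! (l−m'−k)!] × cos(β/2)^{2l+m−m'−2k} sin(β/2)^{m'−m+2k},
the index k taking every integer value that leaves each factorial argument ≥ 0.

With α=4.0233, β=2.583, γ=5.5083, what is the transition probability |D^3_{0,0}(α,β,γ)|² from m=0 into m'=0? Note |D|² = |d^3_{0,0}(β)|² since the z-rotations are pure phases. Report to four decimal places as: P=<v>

P=0.0638

D^3_{0,0}(4.0233,2.583,5.5083) = e^{-i·0·4.0233}·d^3_{0,0}(2.583)·e^{-i·0·5.5083}. Compute d first:
With c≡cos(β/2)=0.275679 and s≡sin(β/2)=0.961250, N=[6·6·6·6]^{1/2}=36.000000
Admissible k: 0..3 (factorial args all ≥0)
  k=0: (−1)^0·36.0000/(36)·0.2757^6·0.9612^0 = +0.000439
  k=1: (−1)^1·36.0000/(4)·0.2757^4·0.9612^2 = -0.048032
  k=2: (−1)^2·36.0000/(4)·0.2757^2·0.9612^4 = +0.583977
  k=3: (−1)^3·36.0000/(36)·0.2757^0·0.9612^6 = -0.788891
d^3_{0,0}(2.583) = +0.000439 -0.048032 +0.583977 -0.788891 = -0.252508
|D^3_{0,0}|² = |d^3_{0,0}(β)|² = (-0.252508)² = 0.063760 (the z-rotation phases have unit modulus)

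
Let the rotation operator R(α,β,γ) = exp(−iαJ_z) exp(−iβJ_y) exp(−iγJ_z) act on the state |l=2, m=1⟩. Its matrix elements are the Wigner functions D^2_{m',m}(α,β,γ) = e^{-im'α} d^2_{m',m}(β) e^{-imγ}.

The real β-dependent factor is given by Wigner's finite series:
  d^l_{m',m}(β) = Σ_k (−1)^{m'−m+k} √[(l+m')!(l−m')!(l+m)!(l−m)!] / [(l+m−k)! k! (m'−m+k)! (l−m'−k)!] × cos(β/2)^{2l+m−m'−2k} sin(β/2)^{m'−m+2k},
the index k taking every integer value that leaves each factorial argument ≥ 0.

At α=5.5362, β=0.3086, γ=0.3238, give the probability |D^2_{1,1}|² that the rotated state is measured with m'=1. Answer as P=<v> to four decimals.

P=0.7817

Split into d^2_{1,1}(β=0.3086) × two z-phases.
c=cos(0.3086/2)=0.988119, s=sin(0.3086/2)=0.153688; N=√[6·1·6·1]=6.000000
The bounds max(0,m−m')=0 and min(l+m,l−m')=1 give 2 terms
  k=0: (−1)^0·6.0000/(6)·0.9881^4·0.1537^0 = +0.953318
  k=1: (−1)^1·6.0000/(2)·0.9881^2·0.1537^2 = -0.069187
d^2_{1,1}(0.3086) = +0.953318 -0.069187 = +0.884131
|D^2_{1,1}|² = |d^2_{1,1}(β)|² = (+0.884131)² = 0.781688 (the z-rotation phases have unit modulus)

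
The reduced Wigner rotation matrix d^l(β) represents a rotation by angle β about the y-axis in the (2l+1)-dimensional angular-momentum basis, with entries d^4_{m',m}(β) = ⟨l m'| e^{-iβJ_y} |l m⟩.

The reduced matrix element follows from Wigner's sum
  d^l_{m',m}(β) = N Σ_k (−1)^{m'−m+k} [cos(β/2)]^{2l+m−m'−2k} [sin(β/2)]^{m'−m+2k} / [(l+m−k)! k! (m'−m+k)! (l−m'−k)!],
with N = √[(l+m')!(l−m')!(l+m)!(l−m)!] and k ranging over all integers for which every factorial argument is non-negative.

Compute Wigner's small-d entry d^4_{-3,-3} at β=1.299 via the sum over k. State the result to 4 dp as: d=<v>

d=-0.4914

d^4_{-3,-3}(β=1.299) via Wigner's sum:
With c≡cos(β/2)=0.796386 and s≡sin(β/2)=0.604788, N=[1·5040·1·5040]^{1/2}=5040.000000
Admissible k: 0..1 (factorial args all ≥0)
  k=0: (−1)^0·5040.0000/(5040)·0.7964^8·0.6048^0 = +0.161804
  k=1: (−1)^1·5040.0000/(720)·0.7964^6·0.6048^2 = -0.653202
d^4_{-3,-3}(1.299) = +0.161804 -0.653202 = -0.491398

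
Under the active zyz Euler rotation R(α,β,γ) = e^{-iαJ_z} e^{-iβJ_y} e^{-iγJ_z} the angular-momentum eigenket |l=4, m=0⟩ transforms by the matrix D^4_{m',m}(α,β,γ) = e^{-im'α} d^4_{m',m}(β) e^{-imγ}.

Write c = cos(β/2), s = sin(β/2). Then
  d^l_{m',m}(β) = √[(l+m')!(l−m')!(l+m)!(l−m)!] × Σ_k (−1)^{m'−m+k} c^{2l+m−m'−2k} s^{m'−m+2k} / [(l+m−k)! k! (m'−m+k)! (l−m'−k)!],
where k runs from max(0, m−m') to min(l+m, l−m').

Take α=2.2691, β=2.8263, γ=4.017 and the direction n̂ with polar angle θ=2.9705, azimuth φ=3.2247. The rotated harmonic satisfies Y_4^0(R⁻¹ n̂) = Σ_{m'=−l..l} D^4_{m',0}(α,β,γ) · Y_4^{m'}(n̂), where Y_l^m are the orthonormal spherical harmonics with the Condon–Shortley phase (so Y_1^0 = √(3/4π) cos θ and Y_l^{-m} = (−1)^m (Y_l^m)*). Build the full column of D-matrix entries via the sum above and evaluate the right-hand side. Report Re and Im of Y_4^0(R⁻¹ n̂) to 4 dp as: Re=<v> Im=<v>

Re=0.5894 Im=0.0000

Need the full column D^4_{m',0} for m'=−4..4 at α=2.2691, β=2.8263, γ=4.017.
cos(β/2)=0.156994, sin(β/2)=0.987600
d^4_{-4,0}: single k=4 term ⇒ +0.004835;  D = -0.004545+0.001651i
d^4_{-3,0}: k∈[3..4] ⇒ +0.001087 -0.043015 = -0.041928;  D = -0.036300-0.020983i
d^4_{-2,0}: k∈[2..4] ⇒ +0.000139 -0.014620 +0.216957 = +0.202475;  D = -0.035091-0.199411i
d^4_{-1,0}: k∈[1..4] ⇒ +0.000010 -0.002465 +0.097549 -0.643376 = -0.548282;  D = +0.352501-0.419948i
d^4_{0,0}: k∈[0..4] ⇒ +0.000000 -0.000234 +0.020805 -0.365908 +0.904997 = +0.559660;  D = +0.559660+0.000000i
d^4_{1,0}: k∈[0..3] ⇒ -0.000010 +0.002465 -0.097549 +0.643376 = +0.548282;  D = -0.352501-0.419948i
d^4_{2,0}: k∈[0..2] ⇒ +0.000139 -0.014620 +0.216957 = +0.202475;  D = -0.035091+0.199411i
d^4_{3,0}: k∈[0..1] ⇒ -0.001087 +0.043015 = +0.041928;  D = +0.036300-0.020983i
d^4_{4,0}: single k=0 term ⇒ +0.004835;  D = -0.004545-0.001651i
Y_4^{m'}(θ=2.9705,φ=3.2247) and Σ D·Y over m':
  (-0.0045+0.0017i)·(+0.0004-0.0001i)  (-0.0363-0.0210i)·(+0.0059-0.0015i)  (-0.0351-0.1994i)·(+0.0554-0.0093i)  (+0.3525-0.4199i)·(+0.3003-0.0250i)  (+0.5597+0.0000i)·(+0.7267+0.0000i)  (-0.3525-0.4199i)·(-0.3003-0.0250i)  (-0.0351+0.1994i)·(+0.0554+0.0093i)  (+0.0363-0.0210i)·(-0.0059-0.0015i)  (-0.0045-0.0017i)·(+0.0004+0.0001i)
Y_4^0(R⁻¹ n̂) = +0.589357-0.000000i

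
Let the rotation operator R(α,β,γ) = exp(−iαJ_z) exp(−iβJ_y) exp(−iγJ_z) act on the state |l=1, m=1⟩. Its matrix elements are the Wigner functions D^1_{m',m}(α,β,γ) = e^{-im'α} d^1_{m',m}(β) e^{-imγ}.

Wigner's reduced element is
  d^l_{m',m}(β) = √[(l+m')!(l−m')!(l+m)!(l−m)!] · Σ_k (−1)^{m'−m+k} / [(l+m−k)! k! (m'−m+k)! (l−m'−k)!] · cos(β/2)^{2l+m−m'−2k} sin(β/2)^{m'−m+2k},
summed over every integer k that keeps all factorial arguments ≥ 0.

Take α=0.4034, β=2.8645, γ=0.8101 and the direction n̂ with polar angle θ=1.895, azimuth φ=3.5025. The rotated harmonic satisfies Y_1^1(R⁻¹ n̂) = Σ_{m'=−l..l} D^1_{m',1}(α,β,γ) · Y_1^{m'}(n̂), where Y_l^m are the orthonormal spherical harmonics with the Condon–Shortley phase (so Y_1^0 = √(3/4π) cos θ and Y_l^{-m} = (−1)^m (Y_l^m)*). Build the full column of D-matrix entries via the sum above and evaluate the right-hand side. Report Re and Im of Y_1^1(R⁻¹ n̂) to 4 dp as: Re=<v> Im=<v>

Need the full column D^1_{m',1} for m'=−1..1 at α=0.4034, β=2.8645, γ=0.8101.
cos(β/2)=0.138104, sin(β/2)=0.990418
d^1_{-1,1}: single k=2 term ⇒ +0.980927;  D = +0.900914-0.388036i
d^1_{0,1}: single k=1 term ⇒ +0.193436;  D = +0.133360-0.140117i
d^1_{1,1}: single k=0 term ⇒ +0.019073;  D = +0.006670-0.017868i
Y_1^{m'}(θ=1.895,φ=3.5025) and Σ D·Y over m':
  (+0.9009-0.3880i)·(-0.3064+0.1156i)  (+0.1334-0.1401i)·(-0.1556+0.0000i)  (+0.0067-0.0179i)·(+0.3064+0.1156i)
Y_1^1(R⁻¹ n̂) = -0.247810+0.240186i

Re=-0.2478 Im=0.2402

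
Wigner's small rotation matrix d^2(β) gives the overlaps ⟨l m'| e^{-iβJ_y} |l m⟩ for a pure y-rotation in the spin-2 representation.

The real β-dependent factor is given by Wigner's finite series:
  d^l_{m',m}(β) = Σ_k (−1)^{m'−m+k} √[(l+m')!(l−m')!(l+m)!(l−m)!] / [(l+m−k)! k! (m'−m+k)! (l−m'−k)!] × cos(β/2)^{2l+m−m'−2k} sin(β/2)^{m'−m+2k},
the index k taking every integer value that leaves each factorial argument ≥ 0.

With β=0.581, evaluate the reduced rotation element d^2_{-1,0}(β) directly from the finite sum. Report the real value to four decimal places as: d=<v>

d=0.5619

d^2_{-1,0}(β=0.581) via Wigner's sum:
With c≡cos(β/2)=0.958101 and s≡sin(β/2)=0.286431, N=[1·6·2·2]^{1/2}=4.898979
k∈{1,2} keeps every argument non-negative
  k=1: (−1)^0·4.8990/(2)·0.9581^3·0.2864^1 = +0.617063
  k=2: (−1)^1·4.8990/(2)·0.9581^1·0.2864^3 = -0.055150
d^2_{-1,0}(0.581) = +0.617063 -0.055150 = +0.561913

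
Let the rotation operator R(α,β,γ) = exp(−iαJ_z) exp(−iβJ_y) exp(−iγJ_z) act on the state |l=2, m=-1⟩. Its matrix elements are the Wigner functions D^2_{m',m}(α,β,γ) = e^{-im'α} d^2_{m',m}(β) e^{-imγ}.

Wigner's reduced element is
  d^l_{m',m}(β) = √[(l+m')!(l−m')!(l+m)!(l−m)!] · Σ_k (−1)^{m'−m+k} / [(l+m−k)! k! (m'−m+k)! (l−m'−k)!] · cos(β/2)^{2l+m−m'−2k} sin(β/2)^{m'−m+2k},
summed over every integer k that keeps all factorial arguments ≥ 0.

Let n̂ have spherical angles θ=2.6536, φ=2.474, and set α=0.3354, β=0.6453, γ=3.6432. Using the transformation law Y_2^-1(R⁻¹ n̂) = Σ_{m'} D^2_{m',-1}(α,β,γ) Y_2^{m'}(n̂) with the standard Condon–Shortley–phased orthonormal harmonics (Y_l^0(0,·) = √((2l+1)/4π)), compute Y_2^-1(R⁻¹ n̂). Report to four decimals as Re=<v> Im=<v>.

Need the full column D^2_{m',-1} for m'=−2..2 at α=0.3354, β=0.6453, γ=3.6432.
cos(β/2)=0.948398, sin(β/2)=0.317081
d^2_{-2,-1}: single k=1 term ⇒ +0.540969;  D = -0.209860-0.498605i
d^2_{-1,-1}: k∈[0..1] ⇒ +0.809028 -0.271296 = +0.537732;  D = -0.360113-0.399342i
d^2_{0,-1}: k∈[0..1] ⇒ -0.662549 +0.074059 = -0.588491;  D = +0.515995+0.282967i
d^2_{1,-1}: k∈[0..1] ⇒ +0.271296 -0.010108 = +0.261188;  D = -0.257588-0.043212i
d^2_{2,-1}: single k=0 term ⇒ -0.060469;  D = +0.059605-0.010182i
Y_2^{m'}(θ=2.6536,φ=2.474) and Σ D·Y over m':
  (-0.2099-0.4986i)·(+0.0198+0.0826i)  (-0.3601-0.3993i)·(+0.2512+0.1981i)  (+0.5160+0.2830i)·(+0.4228+0.0000i)  (-0.2576-0.0432i)·(-0.2512+0.1981i)  (+0.0596-0.0102i)·(+0.0198-0.0826i)
Y_2^-1(R⁻¹ n̂) = +0.317405-0.124523i

Re=0.3174 Im=-0.1245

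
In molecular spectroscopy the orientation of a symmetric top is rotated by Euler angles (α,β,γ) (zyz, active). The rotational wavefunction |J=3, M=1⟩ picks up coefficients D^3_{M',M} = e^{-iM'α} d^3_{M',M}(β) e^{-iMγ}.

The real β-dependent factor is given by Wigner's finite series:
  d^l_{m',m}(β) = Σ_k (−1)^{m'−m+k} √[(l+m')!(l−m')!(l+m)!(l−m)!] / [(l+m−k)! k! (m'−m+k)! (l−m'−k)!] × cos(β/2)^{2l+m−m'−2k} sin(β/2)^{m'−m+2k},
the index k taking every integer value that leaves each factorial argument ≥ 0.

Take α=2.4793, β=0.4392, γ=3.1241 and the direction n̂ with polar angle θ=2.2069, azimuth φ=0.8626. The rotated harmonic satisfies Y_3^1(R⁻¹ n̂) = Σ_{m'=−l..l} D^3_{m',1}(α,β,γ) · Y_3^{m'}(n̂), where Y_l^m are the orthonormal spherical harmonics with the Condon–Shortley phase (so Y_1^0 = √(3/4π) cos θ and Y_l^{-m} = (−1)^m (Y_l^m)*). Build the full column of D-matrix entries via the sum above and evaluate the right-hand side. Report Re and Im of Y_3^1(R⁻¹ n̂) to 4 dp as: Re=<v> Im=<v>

Need the full column D^3_{m',1} for m'=−3..3 at α=2.4793, β=0.4392, γ=3.1241.
cos(β/2)=0.975985, sin(β/2)=0.217839
d^3_{-3,1}: single k=4 term ⇒ +0.008308;  D = -0.003224-0.007656i
d^3_{-2,1}: k∈[3..4] ⇒ +0.060781 -0.001514 = +0.059267;  D = -0.015448+0.057218i
d^3_{-1,1}: k∈[2..4] ⇒ +0.258342 -0.017160 +0.000107 = +0.241289;  D = +0.192843-0.145024i
d^3_{0,1}: k∈[1..3] ⇒ +0.668254 -0.099873 +0.001658 = +0.570039;  D = -0.569952-0.009971i
d^3_{1,1}: k∈[0..2] ⇒ +0.864287 -0.344456 +0.012870 = +0.532701;  D = +0.414285+0.334870i
d^3_{2,1}: k∈[0..1] ⇒ -0.610030 +0.060781 = -0.549249;  D = +0.124531+0.534945i
d^3_{3,1}: single k=0 term ⇒ +0.166759;  D = -0.070058+0.151329i
Y_3^{m'}(θ=2.2069,φ=0.8626) and Σ D·Y over m':
  (-0.0032-0.0077i)·(-0.1847-0.1142i)  (-0.0154+0.0572i)·(+0.0604+0.3882i)  (+0.1928-0.1450i)·(+0.1293-0.1510i)  (-0.5700-0.0100i)·(+0.2739+0.0000i)  (+0.4143+0.3349i)·(-0.1293-0.1510i)  (+0.1245+0.5349i)·(+0.0604-0.3882i)  (-0.0701+0.1513i)·(+0.1847-0.1142i)
Y_3^1(R⁻¹ n̂) = +0.040033-0.137258i

Re=0.0400 Im=-0.1373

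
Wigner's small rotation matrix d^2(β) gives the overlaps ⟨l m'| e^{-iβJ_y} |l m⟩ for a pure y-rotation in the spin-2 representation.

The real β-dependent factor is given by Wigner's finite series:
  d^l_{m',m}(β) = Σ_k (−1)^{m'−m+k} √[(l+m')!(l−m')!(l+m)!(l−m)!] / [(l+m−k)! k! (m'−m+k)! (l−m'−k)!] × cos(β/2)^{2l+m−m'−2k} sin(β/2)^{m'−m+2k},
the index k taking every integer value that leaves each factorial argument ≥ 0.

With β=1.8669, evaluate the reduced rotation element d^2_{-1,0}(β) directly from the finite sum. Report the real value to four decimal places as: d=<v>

d=-0.3418

d^2_{-1,0}(β=1.8669) via Wigner's sum:
With c≡cos(β/2)=0.595065 and s≡sin(β/2)=0.803678, N=[1·6·2·2]^{1/2}=4.898979
k∈{1,2} keeps every argument non-negative
  k=1: (−1)^0·4.8990/(2)·0.5951^3·0.8037^1 = +0.414811
  k=2: (−1)^1·4.8990/(2)·0.5951^1·0.8037^3 = -0.756634
d^2_{-1,0}(1.8669) = +0.414811 -0.756634 = -0.341823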